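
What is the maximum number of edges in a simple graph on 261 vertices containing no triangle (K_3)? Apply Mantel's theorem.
ex(261, K_3) = ⌊261^2/4⌋ = 17030

Mantel (1907): a triangle-free graph on n vertices has at most ⌊n^2/4⌋ edges, with equality for the complete bipartite graph K_{⌊n/2⌋, ⌈n/2⌉}. For n = 261: ⌊261^2/4⌋ = ⌊68121/4⌋ = 17030. The extremal graph is K_{130, 131}, which has 130·131 = 17030 edges.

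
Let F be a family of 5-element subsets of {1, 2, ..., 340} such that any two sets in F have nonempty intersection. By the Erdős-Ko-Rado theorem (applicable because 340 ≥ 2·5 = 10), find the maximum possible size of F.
max |F| = C(339, 4) = 540597876

Erdős-Ko-Rado (1961): when n ≥ 2k, max |F| = C(n−1, k−1). The bound is attained by the star {A : i ∈ A} for any fixed i ∈ [n]. Here C(340−1, 5−1) = C(339, 4) = 540597876.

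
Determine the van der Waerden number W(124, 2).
W(124, 2) = 124 + 1 = 125

A 2-term AP is any pair of integers, so a monochromatic 2-AP exists iff some colour is used at least twice. With 124 colours, the colouring i ↦ i on {1, ..., 124} uses each colour once, avoiding any monochromatic pair, so W(124, 2) > 124. For {1, ..., 125}, pigeonhole forces two integers of the same colour, which form a monochromatic 2-AP. Hence W(124, 2) = 125.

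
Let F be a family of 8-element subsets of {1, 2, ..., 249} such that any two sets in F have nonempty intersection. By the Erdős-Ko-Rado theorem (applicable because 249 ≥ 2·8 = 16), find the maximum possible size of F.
max |F| = C(248, 7) = 10510678570392

The Erdős-Ko-Rado theorem states: for n ≥ 2k, an intersecting family of k-subsets of an n-element set has size at most C(n − 1, k − 1), with equality for 'star' families {A ⊆ [n] : |A| = k, i ∈ A} (fix an element i). For n = 249, k = 8: C(248, 7) = 10510678570392.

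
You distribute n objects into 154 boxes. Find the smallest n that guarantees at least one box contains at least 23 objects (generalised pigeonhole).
n = (23 − 1)·154 + 1 = 3389

By the generalised pigeonhole principle, to guarantee some box contains ≥ r objects we need more than (r − 1) · k objects total. Threshold: n = (r − 1) · k + 1. With r = 23 and k = 154: n = 22 · 154 + 1 = 3388 + 1 = 3389. For n = 3388 = 22 · 154, we can put exactly 22 objects in every box, avoiding 23 in any single one — so 3389 is tight.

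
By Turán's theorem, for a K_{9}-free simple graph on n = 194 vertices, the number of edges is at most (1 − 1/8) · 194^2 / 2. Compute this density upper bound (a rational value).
Turán density bound = (7/8) · 194^2/2 = 65863/4 ≈ 16465.75

Turán's theorem: ex(n, K_{r+1}) is achieved by the complete r-partite Turán graph T(n, r) with parts as balanced as possible, and is at most (1 − 1/r) · n^2/2. For r = 8, n = 194: the density bound is (7/8) · 37636/2 = 65863/4 ≈ 16465.75. The integer-valued extremum is e(T(194, 8)) = 16465, which is strictly less than the density bound 65863/4 since 8 ∤ 194 (the parts of T(194, 8) cannot all be equal).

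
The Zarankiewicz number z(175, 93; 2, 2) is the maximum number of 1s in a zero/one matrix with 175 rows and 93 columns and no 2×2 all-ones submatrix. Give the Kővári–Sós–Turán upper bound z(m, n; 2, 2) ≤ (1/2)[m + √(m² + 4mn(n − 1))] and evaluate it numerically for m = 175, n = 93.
z(175, 93; 2, 2) ≤ (1/2)[175 + √(175² + 4·175·93·92)] = (1/2)[175 + √6019825] = 1314.2666

Kővári–Sós–Turán: let r_1, ..., r_175 be the row sums and z = Σ r_i the total number of 1s. Each pair of columns can share at most one row with both entries 1 (else a 2×2 all-ones block appears), so Σ_i C(r_i, 2) ≤ C(93, 2) = 4278. By convexity Σ_i C(r_i, 2) ≥ 175·C(z/175, 2) = z(z − 175)/(2·175), giving z² − 175z − 175·93·92 ≤ 0 and hence z ≤ (1/2)[175 + √(30625 + 4·1497300)] = (1/2)[175 + √6019825] ≈ (1/2)(175 + 2453.5332) = 1314.2666.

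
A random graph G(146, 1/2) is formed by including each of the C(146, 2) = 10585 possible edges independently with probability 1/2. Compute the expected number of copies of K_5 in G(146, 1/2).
E[# K_5] = C(146, 5) · (1/2)^C(5, 2) = 515853624 / 2^10 = 64481703/128 = 503763.3046875

For each 5-subset S of vertices (there are C(146, 5) = 515853624 such S), let X_S = 1 if S induces a K_5 (all C(5, 2) = 10 edges present). Then P(X_S = 1) = (1/2)^10 = 1/1024. By linearity of expectation, E[# K_5] = C(146, 5) · (1/2)^10 = 515853624 / 1024 = 64481703/128 = 503763.3046875.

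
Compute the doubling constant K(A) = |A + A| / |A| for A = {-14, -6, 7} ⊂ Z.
K = |A + A| / |A| = 6/3 = 2

Enumerate A + A = {a + b : a, b ∈ A}. With |A| = 3, there are |A|^2 = 9 ordered sum pairs; collecting distinct values, A + A = {-28, -20, -12, -7, 1, 14}, so |A + A| = 6. Thus K = 6/3 = 2. For comparison, the minimum possible |A + A| over all 3-element sets is 2·3 − 1 = 5 (so min K = 5/3), attained only by arithmetic progressions.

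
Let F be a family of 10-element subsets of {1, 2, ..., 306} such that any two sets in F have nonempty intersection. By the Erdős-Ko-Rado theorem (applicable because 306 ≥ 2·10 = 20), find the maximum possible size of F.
max |F| = C(305, 9) = 55871664980896050

Erdős-Ko-Rado (1961): when n ≥ 2k, max |F| = C(n−1, k−1). The bound is attained by the star {A : i ∈ A} for any fixed i ∈ [n]. Here C(306−1, 10−1) = C(305, 9) = 55871664980896050.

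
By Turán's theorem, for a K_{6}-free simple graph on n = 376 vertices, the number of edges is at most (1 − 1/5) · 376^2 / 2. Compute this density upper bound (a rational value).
Turán density bound = (4/5) · 376^2/2 = 282752/5 ≈ 56550.4

Turán's theorem: ex(n, K_{r+1}) is achieved by the complete r-partite Turán graph T(n, r) with parts as balanced as possible, and is at most (1 − 1/r) · n^2/2. For r = 5, n = 376: the density bound is (4/5) · 141376/2 = 282752/5 ≈ 56550.4. The integer-valued extremum is e(T(376, 5)) = 56550, which is strictly less than the density bound 282752/5 since 5 ∤ 376 (the parts of T(376, 5) cannot all be equal).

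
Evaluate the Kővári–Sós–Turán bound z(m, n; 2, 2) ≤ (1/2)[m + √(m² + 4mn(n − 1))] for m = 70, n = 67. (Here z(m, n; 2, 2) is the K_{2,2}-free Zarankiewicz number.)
z(70, 67; 2, 2) ≤ (1/2)[70 + √(70² + 4·70·67·66)] = (1/2)[70 + √1243060] = 592.463

Kővári–Sós–Turán: let r_1, ..., r_70 be the row sums and z = Σ r_i the total number of 1s. Each pair of columns can share at most one row with both entries 1 (else a 2×2 all-ones block appears), so Σ_i C(r_i, 2) ≤ C(67, 2) = 2211. By convexity Σ_i C(r_i, 2) ≥ 70·C(z/70, 2) = z(z − 70)/(2·70), giving z² − 70z − 70·67·66 ≤ 0 and hence z ≤ (1/2)[70 + √(4900 + 4·309540)] = (1/2)[70 + √1243060] ≈ (1/2)(70 + 1114.926) = 592.463.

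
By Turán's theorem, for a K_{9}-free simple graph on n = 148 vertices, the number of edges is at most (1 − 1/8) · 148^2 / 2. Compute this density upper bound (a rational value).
Turán density bound = (7/8) · 148^2/2 = 9583

Turán's theorem: ex(n, K_{r+1}) is achieved by the complete r-partite Turán graph T(n, r) with parts as balanced as possible, and is at most (1 − 1/r) · n^2/2. For r = 8, n = 148: the density bound is (7/8) · 21904/2 = 9583. The integer-valued extremum is e(T(148, 8)) = 9582, which is strictly less than the density bound 9583 since 8 ∤ 148 (the parts of T(148, 8) cannot all be equal).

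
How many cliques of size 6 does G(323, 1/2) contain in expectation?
E[# K_6] = C(323, 6) · (1/2)^C(6, 2) = 1505215602352 / 2^15 = 94075975147/2048 ≈ 45935534.739746

For each 6-subset S of vertices (there are C(323, 6) = 1505215602352 such S), let X_S = 1 if S induces a K_6 (all C(6, 2) = 15 edges present). Then P(X_S = 1) = (1/2)^15 = 1/32768. By linearity of expectation, E[# K_6] = C(323, 6) · (1/2)^15 = 1505215602352 / 32768 = 94075975147/2048 ≈ 45935534.739746.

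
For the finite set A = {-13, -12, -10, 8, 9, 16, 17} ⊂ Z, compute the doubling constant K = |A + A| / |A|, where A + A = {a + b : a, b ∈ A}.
K = |A + A| / |A| = 25/7

Enumerate A + A = {a + b : a, b ∈ A}. With |A| = 7, there are |A|^2 = 49 ordered sum pairs; collecting distinct values, A + A = {-26, -25, -24, -23, -22, -20, -5, -4, -3, -2, -1, 3, 4, 5, 6, 7, 16, 17, 18, 24, 25, 26, 32, 33, 34}, so |A + A| = 25. Thus K = 25/7. For comparison, the minimum possible |A + A| over all 7-element sets is 2·7 − 1 = 13 (so min K = 13/7), attained only by arithmetic progressions.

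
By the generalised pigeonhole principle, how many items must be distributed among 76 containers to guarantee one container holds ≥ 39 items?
n = (39 − 1)·76 + 1 = 2889

By the generalised pigeonhole principle, to guarantee some box contains ≥ r objects we need more than (r − 1) · k objects total. Threshold: n = (r − 1) · k + 1. With r = 39 and k = 76: n = 38 · 76 + 1 = 2888 + 1 = 2889. For n = 2888 = 38 · 76, we can put exactly 38 objects in every box, avoiding 39 in any single one — so 2889 is tight.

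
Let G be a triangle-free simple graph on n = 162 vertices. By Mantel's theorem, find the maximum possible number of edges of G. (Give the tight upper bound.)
ex(162, K_3) = ⌊162^2/4⌋ = 6561

Mantel (1907): a triangle-free graph on n vertices has at most ⌊n^2/4⌋ edges, with equality for the complete bipartite graph K_{⌊n/2⌋, ⌈n/2⌉}. For n = 162: ⌊162^2/4⌋ = ⌊26244/4⌋ = 6561. The extremal graph is K_{81, 81}, which has 81·81 = 6561 edges.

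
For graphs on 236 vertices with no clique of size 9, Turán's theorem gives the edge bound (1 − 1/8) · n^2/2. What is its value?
Turán density bound = (7/8) · 236^2/2 = 24367

Turán's theorem: ex(n, K_{r+1}) is achieved by the complete r-partite Turán graph T(n, r) with parts as balanced as possible, and is at most (1 − 1/r) · n^2/2. For r = 8, n = 236: the density bound is (7/8) · 55696/2 = 24367. The integer-valued extremum is e(T(236, 8)) = 24366, which is strictly less than the density bound 24367 since 8 ∤ 236 (the parts of T(236, 8) cannot all be equal).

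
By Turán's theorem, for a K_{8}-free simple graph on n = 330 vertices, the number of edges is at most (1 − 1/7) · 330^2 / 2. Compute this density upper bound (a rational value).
Turán density bound = (6/7) · 330^2/2 = 326700/7 ≈ 46671.4286

Turán's theorem: ex(n, K_{r+1}) is achieved by the complete r-partite Turán graph T(n, r) with parts as balanced as possible, and is at most (1 − 1/r) · n^2/2. For r = 7, n = 330: the density bound is (6/7) · 108900/2 = 326700/7 ≈ 46671.4286. The integer-valued extremum is e(T(330, 7)) = 46671, which is strictly less than the density bound 326700/7 since 7 ∤ 330 (the parts of T(330, 7) cannot all be equal).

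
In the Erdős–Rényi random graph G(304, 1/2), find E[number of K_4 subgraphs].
E[# K_4] = C(304, 4) · (1/2)^C(4, 2) = 348881876 / 2^6 = 87220469/16 = 5451279.3125

For each 4-subset S of vertices (there are C(304, 4) = 348881876 such S), let X_S = 1 if S induces a K_4 (all C(4, 2) = 6 edges present). Then P(X_S = 1) = (1/2)^6 = 1/64. By linearity of expectation, E[# K_4] = C(304, 4) · (1/2)^6 = 348881876 / 64 = 87220469/16 = 5451279.3125.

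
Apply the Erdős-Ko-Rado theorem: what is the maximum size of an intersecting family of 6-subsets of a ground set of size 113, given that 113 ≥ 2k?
max |F| = C(112, 5) = 134153712

Erdős-Ko-Rado (1961): when n ≥ 2k, max |F| = C(n−1, k−1). The bound is attained by the star {A : i ∈ A} for any fixed i ∈ [n]. Here C(113−1, 6−1) = C(112, 5) = 134153712.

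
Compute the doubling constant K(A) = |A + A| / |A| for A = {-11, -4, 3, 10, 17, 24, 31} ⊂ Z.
K = |A + A| / |A| = 13/7

Enumerate A + A = {a + b : a, b ∈ A}. With |A| = 7, there are |A|^2 = 49 ordered sum pairs; collecting distinct values, A + A = {-22, -15, -8, -1, 6, 13, 20, 27, 34, 41, 48, 55, 62}, so |A + A| = 13. Thus K = 13/7. Here |A + A| = 2|A| − 1 = 13, the minimum possible — so K = 13/7 is minimal, which holds iff A is an arithmetic progression.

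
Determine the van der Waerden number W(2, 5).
W(2, 5) = 178

This is a classical value, W(2, 5) = 178, established by combining an explicit 2-colouring of {1, ..., 177} with no monochromatic 5-AP (giving the lower bound W(2, 5) > 177) and a finite case analysis / exhaustive computer search showing every 2-colouring of {1, ..., 178} has such an AP.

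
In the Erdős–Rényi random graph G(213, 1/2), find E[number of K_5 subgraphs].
E[# K_5] = C(213, 5) · (1/2)^C(5, 2) = 3484835277 / 2^10 ≈ 3403159.450195

For each 5-subset S of vertices (there are C(213, 5) = 3484835277 such S), let X_S = 1 if S induces a K_5 (all C(5, 2) = 10 edges present). Then P(X_S = 1) = (1/2)^10 = 1/1024. By linearity of expectation, E[# K_5] = C(213, 5) · (1/2)^10 = 3484835277 / 1024 ≈ 3403159.450195.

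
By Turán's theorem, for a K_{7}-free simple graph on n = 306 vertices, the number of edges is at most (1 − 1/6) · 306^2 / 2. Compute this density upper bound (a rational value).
Turán density bound = (5/6) · 306^2/2 = 39015

Turán's theorem: ex(n, K_{r+1}) is achieved by the complete r-partite Turán graph T(n, r) with parts as balanced as possible, and is at most (1 − 1/r) · n^2/2. For r = 6, n = 306: the density bound is (5/6) · 93636/2 = 39015. Since 6 ∣ 306, the Turán graph T(306, 6) has parts of equal size 51, and its edge count e(T(306, 6)) = 39015 attains the density bound exactly.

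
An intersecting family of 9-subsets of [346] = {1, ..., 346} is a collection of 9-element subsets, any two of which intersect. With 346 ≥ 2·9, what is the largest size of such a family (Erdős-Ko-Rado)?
max |F| = C(345, 8) = 4586980932428895

The Erdős-Ko-Rado theorem states: for n ≥ 2k, an intersecting family of k-subsets of an n-element set has size at most C(n − 1, k − 1), with equality for 'star' families {A ⊆ [n] : |A| = k, i ∈ A} (fix an element i). For n = 346, k = 9: C(345, 8) = 4586980932428895.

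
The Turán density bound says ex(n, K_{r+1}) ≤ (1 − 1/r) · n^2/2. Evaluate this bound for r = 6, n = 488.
Turán density bound = (5/6) · 488^2/2 = 297680/3 ≈ 99226.6667

Turán's theorem: ex(n, K_{r+1}) is achieved by the complete r-partite Turán graph T(n, r) with parts as balanced as possible, and is at most (1 − 1/r) · n^2/2. For r = 6, n = 488: the density bound is (5/6) · 238144/2 = 297680/3 ≈ 99226.6667. The integer-valued extremum is e(T(488, 6)) = 99226, which is strictly less than the density bound 297680/3 since 6 ∤ 488 (the parts of T(488, 6) cannot all be equal).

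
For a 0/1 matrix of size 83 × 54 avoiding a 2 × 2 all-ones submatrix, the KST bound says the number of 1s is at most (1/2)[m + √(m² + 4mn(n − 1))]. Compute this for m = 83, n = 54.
z(83, 54; 2, 2) ≤ (1/2)[83 + √(83² + 4·83·54·53)] = (1/2)[83 + √957073] = 530.6505

Kővári–Sós–Turán: let r_1, ..., r_83 be the row sums and z = Σ r_i the total number of 1s. Each pair of columns can share at most one row with both entries 1 (else a 2×2 all-ones block appears), so Σ_i C(r_i, 2) ≤ C(54, 2) = 1431. By convexity Σ_i C(r_i, 2) ≥ 83·C(z/83, 2) = z(z − 83)/(2·83), giving z² − 83z − 83·54·53 ≤ 0 and hence z ≤ (1/2)[83 + √(6889 + 4·237546)] = (1/2)[83 + √957073] ≈ (1/2)(83 + 978.3011) = 530.6505.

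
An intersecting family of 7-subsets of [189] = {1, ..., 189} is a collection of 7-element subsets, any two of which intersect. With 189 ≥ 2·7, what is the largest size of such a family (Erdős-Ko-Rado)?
max |F| = C(188, 6) = 56574476596

Erdős-Ko-Rado (1961): when n ≥ 2k, max |F| = C(n−1, k−1). The bound is attained by the star {A : i ∈ A} for any fixed i ∈ [n]. Here C(189−1, 7−1) = C(188, 6) = 56574476596.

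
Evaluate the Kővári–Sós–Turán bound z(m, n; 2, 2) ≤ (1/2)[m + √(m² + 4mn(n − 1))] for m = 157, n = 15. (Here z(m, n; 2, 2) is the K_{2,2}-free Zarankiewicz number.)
z(157, 15; 2, 2) ≤ (1/2)[157 + √(157² + 4·157·15·14)] = (1/2)[157 + √156529] = 276.3187

Kővári–Sós–Turán: let r_1, ..., r_157 be the row sums and z = Σ r_i the total number of 1s. Each pair of columns can share at most one row with both entries 1 (else a 2×2 all-ones block appears), so Σ_i C(r_i, 2) ≤ C(15, 2) = 105. By convexity Σ_i C(r_i, 2) ≥ 157·C(z/157, 2) = z(z − 157)/(2·157), giving z² − 157z − 157·15·14 ≤ 0 and hence z ≤ (1/2)[157 + √(24649 + 4·32970)] = (1/2)[157 + √156529] ≈ (1/2)(157 + 395.6375) = 276.3187.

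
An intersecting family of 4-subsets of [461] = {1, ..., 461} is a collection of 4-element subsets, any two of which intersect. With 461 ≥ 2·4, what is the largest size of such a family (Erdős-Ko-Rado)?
max |F| = C(460, 3) = 16117020

The Erdős-Ko-Rado theorem states: for n ≥ 2k, an intersecting family of k-subsets of an n-element set has size at most C(n − 1, k − 1), with equality for 'star' families {A ⊆ [n] : |A| = k, i ∈ A} (fix an element i). For n = 461, k = 4: C(460, 3) = 16117020.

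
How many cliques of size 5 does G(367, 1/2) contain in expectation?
E[# K_5] = C(367, 5) · (1/2)^C(5, 2) = 53984213283 / 2^10 ≈ 52718958.284180

For each 5-subset S of vertices (there are C(367, 5) = 53984213283 such S), let X_S = 1 if S induces a K_5 (all C(5, 2) = 10 edges present). Then P(X_S = 1) = (1/2)^10 = 1/1024. By linearity of expectation, E[# K_5] = C(367, 5) · (1/2)^10 = 53984213283 / 1024 ≈ 52718958.284180.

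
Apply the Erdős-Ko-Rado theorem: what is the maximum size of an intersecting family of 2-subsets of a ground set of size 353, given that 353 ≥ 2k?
max |F| = C(352, 1) = 352

The Erdős-Ko-Rado theorem states: for n ≥ 2k, an intersecting family of k-subsets of an n-element set has size at most C(n − 1, k − 1), with equality for 'star' families {A ⊆ [n] : |A| = k, i ∈ A} (fix an element i). For n = 353, k = 2: C(352, 1) = 352.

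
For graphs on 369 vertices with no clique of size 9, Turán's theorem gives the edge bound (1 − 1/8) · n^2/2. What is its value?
Turán density bound = (7/8) · 369^2/2 = 953127/16 ≈ 59570.4375

Turán's theorem: ex(n, K_{r+1}) is achieved by the complete r-partite Turán graph T(n, r) with parts as balanced as possible, and is at most (1 − 1/r) · n^2/2. For r = 8, n = 369: the density bound is (7/8) · 136161/2 = 953127/16 ≈ 59570.4375. The integer-valued extremum is e(T(369, 8)) = 59570, which is strictly less than the density bound 953127/16 since 8 ∤ 369 (the parts of T(369, 8) cannot all be equal).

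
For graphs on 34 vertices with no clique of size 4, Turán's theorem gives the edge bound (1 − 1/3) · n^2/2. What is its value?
Turán density bound = (2/3) · 34^2/2 = 1156/3 ≈ 385.3333

Turán's theorem: ex(n, K_{r+1}) is achieved by the complete r-partite Turán graph T(n, r) with parts as balanced as possible, and is at most (1 − 1/r) · n^2/2. For r = 3, n = 34: the density bound is (2/3) · 1156/2 = 1156/3 ≈ 385.3333. The integer-valued extremum is e(T(34, 3)) = 385, which is strictly less than the density bound 1156/3 since 3 ∤ 34 (the parts of T(34, 3) cannot all be equal).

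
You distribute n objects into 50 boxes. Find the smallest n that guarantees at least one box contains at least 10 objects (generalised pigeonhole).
n = (10 − 1)·50 + 1 = 451

By the generalised pigeonhole principle, to guarantee some box contains ≥ r objects we need more than (r − 1) · k objects total. Threshold: n = (r − 1) · k + 1. With r = 10 and k = 50: n = 9 · 50 + 1 = 450 + 1 = 451. For n = 450 = 9 · 50, we can put exactly 9 objects in every box, avoiding 10 in any single one — so 451 is tight.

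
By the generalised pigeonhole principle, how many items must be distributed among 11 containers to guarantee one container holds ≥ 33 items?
n = (33 − 1)·11 + 1 = 353

By the generalised pigeonhole principle, to guarantee some box contains ≥ r objects we need more than (r − 1) · k objects total. Threshold: n = (r − 1) · k + 1. With r = 33 and k = 11: n = 32 · 11 + 1 = 352 + 1 = 353. For n = 352 = 32 · 11, we can put exactly 32 objects in every box, avoiding 33 in any single one — so 353 is tight.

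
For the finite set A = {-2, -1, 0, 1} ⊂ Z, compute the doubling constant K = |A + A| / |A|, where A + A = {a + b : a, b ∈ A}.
K = |A + A| / |A| = 7/4

Enumerate A + A = {a + b : a, b ∈ A}. With |A| = 4, there are |A|^2 = 16 ordered sum pairs; collecting distinct values, A + A = {-4, -3, -2, -1, 0, 1, 2}, so |A + A| = 7. Thus K = 7/4. Here |A + A| = 2|A| − 1 = 7, the minimum possible — so K = 7/4 is minimal, which holds iff A is an arithmetic progression.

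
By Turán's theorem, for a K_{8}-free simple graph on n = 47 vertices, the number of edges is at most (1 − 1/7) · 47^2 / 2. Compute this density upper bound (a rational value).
Turán density bound = (6/7) · 47^2/2 = 6627/7 ≈ 946.7143

Turán's theorem: ex(n, K_{r+1}) is achieved by the complete r-partite Turán graph T(n, r) with parts as balanced as possible, and is at most (1 − 1/r) · n^2/2. For r = 7, n = 47: the density bound is (6/7) · 2209/2 = 6627/7 ≈ 946.7143. The integer-valued extremum is e(T(47, 7)) = 946, which is strictly less than the density bound 6627/7 since 7 ∤ 47 (the parts of T(47, 7) cannot all be equal).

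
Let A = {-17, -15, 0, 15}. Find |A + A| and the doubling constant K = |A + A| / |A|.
K = |A + A| / |A| = 9/4

Enumerate A + A = {a + b : a, b ∈ A}. With |A| = 4, there are |A|^2 = 16 ordered sum pairs; collecting distinct values, A + A = {-34, -32, -30, -17, -15, -2, 0, 15, 30}, so |A + A| = 9. Thus K = 9/4. For comparison, the minimum possible |A + A| over all 4-element sets is 2·4 − 1 = 7 (so min K = 7/4), attained only by arithmetic progressions.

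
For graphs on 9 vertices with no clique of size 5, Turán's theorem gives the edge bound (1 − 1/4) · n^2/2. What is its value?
Turán density bound = (3/4) · 9^2/2 = 243/8 ≈ 30.375

Turán's theorem: ex(n, K_{r+1}) is achieved by the complete r-partite Turán graph T(n, r) with parts as balanced as possible, and is at most (1 − 1/r) · n^2/2. For r = 4, n = 9: the density bound is (3/4) · 81/2 = 243/8 ≈ 30.375. The integer-valued extremum is e(T(9, 4)) = 30, which is strictly less than the density bound 243/8 since 4 ∤ 9 (the parts of T(9, 4) cannot all be equal).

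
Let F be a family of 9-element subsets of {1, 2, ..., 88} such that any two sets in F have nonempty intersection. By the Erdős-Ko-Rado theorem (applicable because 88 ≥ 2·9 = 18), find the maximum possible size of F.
max |F| = C(87, 8) = 58433559570

Erdős-Ko-Rado (1961): when n ≥ 2k, max |F| = C(n−1, k−1). The bound is attained by the star {A : i ∈ A} for any fixed i ∈ [n]. Here C(88−1, 9−1) = C(87, 8) = 58433559570.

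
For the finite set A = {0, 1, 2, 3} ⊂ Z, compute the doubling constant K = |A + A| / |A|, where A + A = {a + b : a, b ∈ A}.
K = |A + A| / |A| = 7/4

Enumerate A + A = {a + b : a, b ∈ A}. With |A| = 4, there are |A|^2 = 16 ordered sum pairs; collecting distinct values, A + A = {0, 1, 2, 3, 4, 5, 6}, so |A + A| = 7. Thus K = 7/4. Here |A + A| = 2|A| − 1 = 7, the minimum possible — so K = 7/4 is minimal, which holds iff A is an arithmetic progression.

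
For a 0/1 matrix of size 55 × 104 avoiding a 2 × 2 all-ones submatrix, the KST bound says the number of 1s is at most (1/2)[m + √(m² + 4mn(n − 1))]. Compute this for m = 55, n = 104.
z(55, 104; 2, 2) ≤ (1/2)[55 + √(55² + 4·55·104·103)] = (1/2)[55 + √2359665] = 795.5601

Kővári–Sós–Turán: let r_1, ..., r_55 be the row sums and z = Σ r_i the total number of 1s. Each pair of columns can share at most one row with both entries 1 (else a 2×2 all-ones block appears), so Σ_i C(r_i, 2) ≤ C(104, 2) = 5356. By convexity Σ_i C(r_i, 2) ≥ 55·C(z/55, 2) = z(z − 55)/(2·55), giving z² − 55z − 55·104·103 ≤ 0 and hence z ≤ (1/2)[55 + √(3025 + 4·589160)] = (1/2)[55 + √2359665] ≈ (1/2)(55 + 1536.1201) = 795.5601.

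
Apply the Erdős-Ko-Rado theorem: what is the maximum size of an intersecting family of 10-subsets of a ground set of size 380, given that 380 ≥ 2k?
max |F| = C(379, 9) = 404041266059756325

The Erdős-Ko-Rado theorem states: for n ≥ 2k, an intersecting family of k-subsets of an n-element set has size at most C(n − 1, k − 1), with equality for 'star' families {A ⊆ [n] : |A| = k, i ∈ A} (fix an element i). For n = 380, k = 10: C(379, 9) = 404041266059756325.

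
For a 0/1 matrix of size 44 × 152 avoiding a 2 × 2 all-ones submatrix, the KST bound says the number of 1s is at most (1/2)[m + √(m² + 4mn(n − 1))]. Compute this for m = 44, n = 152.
z(44, 152; 2, 2) ≤ (1/2)[44 + √(44² + 4·44·152·151)] = (1/2)[44 + √4041488] = 1027.1726

Kővári–Sós–Turán: let r_1, ..., r_44 be the row sums and z = Σ r_i the total number of 1s. Each pair of columns can share at most one row with both entries 1 (else a 2×2 all-ones block appears), so Σ_i C(r_i, 2) ≤ C(152, 2) = 11476. By convexity Σ_i C(r_i, 2) ≥ 44·C(z/44, 2) = z(z − 44)/(2·44), giving z² − 44z − 44·152·151 ≤ 0 and hence z ≤ (1/2)[44 + √(1936 + 4·1009888)] = (1/2)[44 + √4041488] ≈ (1/2)(44 + 2010.3452) = 1027.1726.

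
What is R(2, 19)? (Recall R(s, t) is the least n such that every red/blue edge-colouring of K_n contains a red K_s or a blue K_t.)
R(2, 19) = 19

R(2, k) = k for all k ≥ 2: in a 2-colouring of K_k, either some edge is red (a red K_2) or all edges are blue (a blue K_k). And K_{18} coloured all-blue has no blue K_19, so R(2, 19) > 18. Hence R(2, 19) = 19.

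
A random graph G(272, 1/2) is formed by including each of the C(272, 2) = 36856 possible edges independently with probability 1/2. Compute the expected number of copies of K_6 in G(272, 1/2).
E[# K_6] = C(272, 6) · (1/2)^C(6, 2) = 532068806088 / 2^15 = 66508600761/4096 ≈ 16237451.357666

For each 6-subset S of vertices (there are C(272, 6) = 532068806088 such S), let X_S = 1 if S induces a K_6 (all C(6, 2) = 15 edges present). Then P(X_S = 1) = (1/2)^15 = 1/32768. By linearity of expectation, E[# K_6] = C(272, 6) · (1/2)^15 = 532068806088 / 32768 = 66508600761/4096 ≈ 16237451.357666.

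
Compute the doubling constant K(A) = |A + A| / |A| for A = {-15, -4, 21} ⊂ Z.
K = |A + A| / |A| = 6/3 = 2

Enumerate A + A = {a + b : a, b ∈ A}. With |A| = 3, there are |A|^2 = 9 ordered sum pairs; collecting distinct values, A + A = {-30, -19, -8, 6, 17, 42}, so |A + A| = 6. Thus K = 6/3 = 2. For comparison, the minimum possible |A + A| over all 3-element sets is 2·3 − 1 = 5 (so min K = 5/3), attained only by arithmetic progressions.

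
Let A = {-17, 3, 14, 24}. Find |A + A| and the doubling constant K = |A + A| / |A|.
K = |A + A| / |A| = 10/4 = 5/2

Enumerate A + A = {a + b : a, b ∈ A}. With |A| = 4, there are |A|^2 = 16 ordered sum pairs; collecting distinct values, A + A = {-34, -14, -3, 6, 7, 17, 27, 28, 38, 48}, so |A + A| = 10. Thus K = 10/4 = 5/2. For comparison, the minimum possible |A + A| over all 4-element sets is 2·4 − 1 = 7 (so min K = 7/4), attained only by arithmetic progressions.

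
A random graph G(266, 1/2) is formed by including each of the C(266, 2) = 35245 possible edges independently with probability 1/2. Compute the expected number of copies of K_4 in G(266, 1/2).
E[# K_4] = C(266, 4) · (1/2)^C(4, 2) = 203927570 / 2^6 = 101963785/32 = 3186368.28125

For each 4-subset S of vertices (there are C(266, 4) = 203927570 such S), let X_S = 1 if S induces a K_4 (all C(4, 2) = 6 edges present). Then P(X_S = 1) = (1/2)^6 = 1/64. By linearity of expectation, E[# K_4] = C(266, 4) · (1/2)^6 = 203927570 / 64 = 101963785/32 = 3186368.28125.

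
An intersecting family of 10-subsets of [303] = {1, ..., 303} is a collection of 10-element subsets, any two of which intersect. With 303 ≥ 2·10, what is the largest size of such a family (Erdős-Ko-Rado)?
max |F| = C(302, 9) = 51054804739588650

Erdős-Ko-Rado (1961): when n ≥ 2k, max |F| = C(n−1, k−1). The bound is attained by the star {A : i ∈ A} for any fixed i ∈ [n]. Here C(303−1, 10−1) = C(302, 9) = 51054804739588650.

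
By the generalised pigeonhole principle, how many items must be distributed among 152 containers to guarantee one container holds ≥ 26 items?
n = (26 − 1)·152 + 1 = 3801

By the generalised pigeonhole principle, to guarantee some box contains ≥ r objects we need more than (r − 1) · k objects total. Threshold: n = (r − 1) · k + 1. With r = 26 and k = 152: n = 25 · 152 + 1 = 3800 + 1 = 3801. For n = 3800 = 25 · 152, we can put exactly 25 objects in every box, avoiding 26 in any single one — so 3801 is tight.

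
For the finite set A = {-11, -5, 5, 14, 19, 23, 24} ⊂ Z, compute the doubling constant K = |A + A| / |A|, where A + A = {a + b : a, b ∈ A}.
K = |A + A| / |A| = 25/7

Enumerate A + A = {a + b : a, b ∈ A}. With |A| = 7, there are |A|^2 = 49 ordered sum pairs; collecting distinct values, A + A = {-22, -16, -10, -6, 0, 3, 8, 9, 10, 12, 13, 14, 18, 19, 24, 28, 29, 33, 37, 38, 42, 43, 46, 47, 48}, so |A + A| = 25. Thus K = 25/7. For comparison, the minimum possible |A + A| over all 7-element sets is 2·7 − 1 = 13 (so min K = 13/7), attained only by arithmetic progressions.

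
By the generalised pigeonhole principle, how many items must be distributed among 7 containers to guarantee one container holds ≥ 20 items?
n = (20 − 1)·7 + 1 = 134

By the generalised pigeonhole principle, to guarantee some box contains ≥ r objects we need more than (r − 1) · k objects total. Threshold: n = (r − 1) · k + 1. With r = 20 and k = 7: n = 19 · 7 + 1 = 133 + 1 = 134. For n = 133 = 19 · 7, we can put exactly 19 objects in every box, avoiding 20 in any single one — so 134 is tight.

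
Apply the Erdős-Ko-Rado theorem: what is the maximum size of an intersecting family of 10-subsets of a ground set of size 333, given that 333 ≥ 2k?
max |F| = C(332, 9) = 121054363920675900

The Erdős-Ko-Rado theorem states: for n ≥ 2k, an intersecting family of k-subsets of an n-element set has size at most C(n − 1, k − 1), with equality for 'star' families {A ⊆ [n] : |A| = k, i ∈ A} (fix an element i). For n = 333, k = 10: C(332, 9) = 121054363920675900.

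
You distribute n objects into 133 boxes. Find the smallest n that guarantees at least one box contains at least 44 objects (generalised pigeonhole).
n = (44 − 1)·133 + 1 = 5720

By the generalised pigeonhole principle, to guarantee some box contains ≥ r objects we need more than (r − 1) · k objects total. Threshold: n = (r − 1) · k + 1. With r = 44 and k = 133: n = 43 · 133 + 1 = 5719 + 1 = 5720. For n = 5719 = 43 · 133, we can put exactly 43 objects in every box, avoiding 44 in any single one — so 5720 is tight.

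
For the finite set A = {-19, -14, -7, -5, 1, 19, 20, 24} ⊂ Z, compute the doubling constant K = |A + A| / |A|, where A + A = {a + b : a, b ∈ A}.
K = |A + A| / |A| = 35/8

Enumerate A + A = {a + b : a, b ∈ A}. With |A| = 8, there are |A|^2 = 64 ordered sum pairs; collecting distinct values, A + A = {-38, -33, -28, -26, -24, -21, -19, -18, -14, -13, -12, -10, -6, -4, 0, 1, 2, 5, 6, 10, 12, 13, 14, 15, 17, 19, 20, 21, 25, 38, 39, 40, 43, 44, 48}, so |A + A| = 35. Thus K = 35/8. For comparison, the minimum possible |A + A| over all 8-element sets is 2·8 − 1 = 15 (so min K = 15/8), attained only by arithmetic progressions.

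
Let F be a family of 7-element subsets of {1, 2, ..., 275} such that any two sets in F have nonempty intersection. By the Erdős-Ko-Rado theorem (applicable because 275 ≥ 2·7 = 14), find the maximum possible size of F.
max |F| = C(274, 6) = 556205081796

Erdős-Ko-Rado (1961): when n ≥ 2k, max |F| = C(n−1, k−1). The bound is attained by the star {A : i ∈ A} for any fixed i ∈ [n]. Here C(275−1, 7−1) = C(274, 6) = 556205081796.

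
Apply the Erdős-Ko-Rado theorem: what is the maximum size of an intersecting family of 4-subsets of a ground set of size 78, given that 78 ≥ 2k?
max |F| = C(77, 3) = 73150

Erdős-Ko-Rado (1961): when n ≥ 2k, max |F| = C(n−1, k−1). The bound is attained by the star {A : i ∈ A} for any fixed i ∈ [n]. Here C(78−1, 4−1) = C(77, 3) = 73150.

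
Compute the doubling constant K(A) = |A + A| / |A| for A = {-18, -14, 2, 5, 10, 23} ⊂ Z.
K = |A + A| / |A| = 21/6 = 7/2

Enumerate A + A = {a + b : a, b ∈ A}. With |A| = 6, there are |A|^2 = 36 ordered sum pairs; collecting distinct values, A + A = {-36, -32, -28, -16, -13, -12, -9, -8, -4, 4, 5, 7, 9, 10, 12, 15, 20, 25, 28, 33, 46}, so |A + A| = 21. Thus K = 21/6 = 7/2. For comparison, the minimum possible |A + A| over all 6-element sets is 2·6 − 1 = 11 (so min K = 11/6), attained only by arithmetic progressions.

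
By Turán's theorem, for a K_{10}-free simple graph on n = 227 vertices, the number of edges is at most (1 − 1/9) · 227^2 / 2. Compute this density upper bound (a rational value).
Turán density bound = (8/9) · 227^2/2 = 206116/9 ≈ 22901.7778

Turán's theorem: ex(n, K_{r+1}) is achieved by the complete r-partite Turán graph T(n, r) with parts as balanced as possible, and is at most (1 − 1/r) · n^2/2. For r = 9, n = 227: the density bound is (8/9) · 51529/2 = 206116/9 ≈ 22901.7778. The integer-valued extremum is e(T(227, 9)) = 22901, which is strictly less than the density bound 206116/9 since 9 ∤ 227 (the parts of T(227, 9) cannot all be equal).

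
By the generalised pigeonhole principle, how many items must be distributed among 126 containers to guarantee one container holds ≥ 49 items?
n = (49 − 1)·126 + 1 = 6049

By the generalised pigeonhole principle, to guarantee some box contains ≥ r objects we need more than (r − 1) · k objects total. Threshold: n = (r − 1) · k + 1. With r = 49 and k = 126: n = 48 · 126 + 1 = 6048 + 1 = 6049. For n = 6048 = 48 · 126, we can put exactly 48 objects in every box, avoiding 49 in any single one — so 6049 is tight.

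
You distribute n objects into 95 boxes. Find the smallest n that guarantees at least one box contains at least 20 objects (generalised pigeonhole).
n = (20 − 1)·95 + 1 = 1806

By the generalised pigeonhole principle, to guarantee some box contains ≥ r objects we need more than (r − 1) · k objects total. Threshold: n = (r − 1) · k + 1. With r = 20 and k = 95: n = 19 · 95 + 1 = 1805 + 1 = 1806. For n = 1805 = 19 · 95, we can put exactly 19 objects in every box, avoiding 20 in any single one — so 1806 is tight.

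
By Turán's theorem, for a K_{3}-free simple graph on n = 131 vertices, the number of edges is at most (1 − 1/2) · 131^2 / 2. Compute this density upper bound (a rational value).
Turán density bound = (1/2) · 131^2/2 = 17161/4 ≈ 4290.25

Turán's theorem: ex(n, K_{r+1}) is achieved by the complete r-partite Turán graph T(n, r) with parts as balanced as possible, and is at most (1 − 1/r) · n^2/2. For r = 2, n = 131: the density bound is (1/2) · 17161/2 = 17161/4 ≈ 4290.25. The integer-valued extremum is e(T(131, 2)) = 4290, which is strictly less than the density bound 17161/4 since 2 ∤ 131 (the parts of T(131, 2) cannot all be equal).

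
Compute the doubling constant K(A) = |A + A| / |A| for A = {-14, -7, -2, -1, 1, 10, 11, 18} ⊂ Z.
K = |A + A| / |A| = 31/8

Enumerate A + A = {a + b : a, b ∈ A}. With |A| = 8, there are |A|^2 = 64 ordered sum pairs; collecting distinct values, A + A = {-28, -21, -16, -15, -14, -13, -9, -8, -6, -4, -3, -2, -1, 0, 2, 3, 4, 8, 9, 10, 11, 12, 16, 17, 19, 20, 21, 22, 28, 29, 36}, so |A + A| = 31. Thus K = 31/8. For comparison, the minimum possible |A + A| over all 8-element sets is 2·8 − 1 = 15 (so min K = 15/8), attained only by arithmetic progressions.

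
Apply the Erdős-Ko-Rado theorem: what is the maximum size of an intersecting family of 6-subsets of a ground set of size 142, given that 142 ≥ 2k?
max |F| = C(141, 5) = 432295143

The Erdős-Ko-Rado theorem states: for n ≥ 2k, an intersecting family of k-subsets of an n-element set has size at most C(n − 1, k − 1), with equality for 'star' families {A ⊆ [n] : |A| = k, i ∈ A} (fix an element i). For n = 142, k = 6: C(141, 5) = 432295143.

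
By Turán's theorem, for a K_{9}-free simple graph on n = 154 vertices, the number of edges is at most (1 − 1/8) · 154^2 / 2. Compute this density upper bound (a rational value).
Turán density bound = (7/8) · 154^2/2 = 41503/4 ≈ 10375.75

Turán's theorem: ex(n, K_{r+1}) is achieved by the complete r-partite Turán graph T(n, r) with parts as balanced as possible, and is at most (1 − 1/r) · n^2/2. For r = 8, n = 154: the density bound is (7/8) · 23716/2 = 41503/4 ≈ 10375.75. The integer-valued extremum is e(T(154, 8)) = 10375, which is strictly less than the density bound 41503/4 since 8 ∤ 154 (the parts of T(154, 8) cannot all be equal).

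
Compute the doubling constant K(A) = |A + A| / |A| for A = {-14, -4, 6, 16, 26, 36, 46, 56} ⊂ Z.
K = |A + A| / |A| = 15/8

Enumerate A + A = {a + b : a, b ∈ A}. With |A| = 8, there are |A|^2 = 64 ordered sum pairs; collecting distinct values, A + A = {-28, -18, -8, 2, 12, 22, 32, 42, 52, 62, 72, 82, 92, 102, 112}, so |A + A| = 15. Thus K = 15/8. Here |A + A| = 2|A| − 1 = 15, the minimum possible — so K = 15/8 is minimal, which holds iff A is an arithmetic progression.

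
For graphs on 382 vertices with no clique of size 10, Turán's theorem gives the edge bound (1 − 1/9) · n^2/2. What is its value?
Turán density bound = (8/9) · 382^2/2 = 583696/9 ≈ 64855.1111

Turán's theorem: ex(n, K_{r+1}) is achieved by the complete r-partite Turán graph T(n, r) with parts as balanced as possible, and is at most (1 − 1/r) · n^2/2. For r = 9, n = 382: the density bound is (8/9) · 145924/2 = 583696/9 ≈ 64855.1111. The integer-valued extremum is e(T(382, 9)) = 64854, which is strictly less than the density bound 583696/9 since 9 ∤ 382 (the parts of T(382, 9) cannot all be equal).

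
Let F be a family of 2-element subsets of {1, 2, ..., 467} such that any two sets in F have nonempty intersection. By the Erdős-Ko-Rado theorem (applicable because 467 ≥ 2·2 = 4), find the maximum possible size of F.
max |F| = C(466, 1) = 466

Erdős-Ko-Rado (1961): when n ≥ 2k, max |F| = C(n−1, k−1). The bound is attained by the star {A : i ∈ A} for any fixed i ∈ [n]. Here C(467−1, 2−1) = C(466, 1) = 466.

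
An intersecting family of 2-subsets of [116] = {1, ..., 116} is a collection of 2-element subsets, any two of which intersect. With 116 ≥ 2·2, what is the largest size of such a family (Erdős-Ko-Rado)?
max |F| = C(115, 1) = 115

Erdős-Ko-Rado (1961): when n ≥ 2k, max |F| = C(n−1, k−1). The bound is attained by the star {A : i ∈ A} for any fixed i ∈ [n]. Here C(116−1, 2−1) = C(115, 1) = 115.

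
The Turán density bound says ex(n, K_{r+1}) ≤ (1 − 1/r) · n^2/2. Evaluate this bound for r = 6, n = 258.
Turán density bound = (5/6) · 258^2/2 = 27735

Turán's theorem: ex(n, K_{r+1}) is achieved by the complete r-partite Turán graph T(n, r) with parts as balanced as possible, and is at most (1 − 1/r) · n^2/2. For r = 6, n = 258: the density bound is (5/6) · 66564/2 = 27735. Since 6 ∣ 258, the Turán graph T(258, 6) has parts of equal size 43, and its edge count e(T(258, 6)) = 27735 attains the density bound exactly.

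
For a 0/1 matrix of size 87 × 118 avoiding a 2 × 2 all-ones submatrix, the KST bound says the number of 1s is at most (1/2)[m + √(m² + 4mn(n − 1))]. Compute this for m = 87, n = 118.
z(87, 118; 2, 2) ≤ (1/2)[87 + √(87² + 4·87·118·117)] = (1/2)[87 + √4812057] = 1140.3201

Kővári–Sós–Turán: let r_1, ..., r_87 be the row sums and z = Σ r_i the total number of 1s. Each pair of columns can share at most one row with both entries 1 (else a 2×2 all-ones block appears), so Σ_i C(r_i, 2) ≤ C(118, 2) = 6903. By convexity Σ_i C(r_i, 2) ≥ 87·C(z/87, 2) = z(z − 87)/(2·87), giving z² − 87z − 87·118·117 ≤ 0 and hence z ≤ (1/2)[87 + √(7569 + 4·1201122)] = (1/2)[87 + √4812057] ≈ (1/2)(87 + 2193.6401) = 1140.3201.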